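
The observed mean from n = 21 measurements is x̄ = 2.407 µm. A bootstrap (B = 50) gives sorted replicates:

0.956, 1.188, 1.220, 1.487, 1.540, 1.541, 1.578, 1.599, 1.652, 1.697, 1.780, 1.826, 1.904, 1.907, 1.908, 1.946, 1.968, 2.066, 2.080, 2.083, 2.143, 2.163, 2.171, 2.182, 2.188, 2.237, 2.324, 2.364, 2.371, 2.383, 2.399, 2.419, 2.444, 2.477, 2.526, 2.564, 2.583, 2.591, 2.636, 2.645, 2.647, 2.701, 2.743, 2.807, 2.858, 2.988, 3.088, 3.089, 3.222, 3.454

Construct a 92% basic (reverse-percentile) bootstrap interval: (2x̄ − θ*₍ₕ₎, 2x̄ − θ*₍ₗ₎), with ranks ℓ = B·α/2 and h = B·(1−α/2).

Percentile endpoints at ranks 2 and 48: θ*₍2₎ = 1.188, θ*₍48₎ = 3.089.
Basic interval reflects these around x̄:
  lower = 2 × 2.407 − 3.089 = 1.725
  upper = 2 × 2.407 − 1.188 = 3.626

(1.725, 3.626)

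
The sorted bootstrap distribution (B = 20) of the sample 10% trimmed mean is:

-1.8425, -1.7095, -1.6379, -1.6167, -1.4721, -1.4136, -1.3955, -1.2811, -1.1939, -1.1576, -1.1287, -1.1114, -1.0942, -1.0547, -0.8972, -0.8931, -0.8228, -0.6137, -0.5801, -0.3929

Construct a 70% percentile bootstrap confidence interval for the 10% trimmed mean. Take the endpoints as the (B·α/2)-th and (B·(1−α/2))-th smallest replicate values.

(-1.6379, -0.8228)

α = 0.30; lower rank = 20 × 0.150 = 3; upper rank = 20 × 0.850 = 17.
The 3rd smallest replicate is -1.6379; the 17th is -0.8228.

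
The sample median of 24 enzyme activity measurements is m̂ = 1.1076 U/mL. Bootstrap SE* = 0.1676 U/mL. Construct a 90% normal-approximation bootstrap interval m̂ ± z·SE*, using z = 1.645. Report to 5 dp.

(0.83190, 1.38330)

Margin = 1.645 × 0.1676 = 0.275702
Interval: 1.1076 ± 0.275702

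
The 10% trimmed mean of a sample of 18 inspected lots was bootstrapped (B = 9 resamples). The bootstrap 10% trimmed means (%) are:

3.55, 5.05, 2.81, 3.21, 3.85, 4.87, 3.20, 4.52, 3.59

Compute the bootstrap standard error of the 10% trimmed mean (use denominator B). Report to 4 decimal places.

Bootstrap SE is the standard deviation of the 9 replicate 10% trimmed means.
Mean of replicates: (3.55 + 5.05 + 2.81 + 3.21 + 3.85 + 4.87 + 3.20 + 4.52 + 3.59) / 9 = 34.65000 / 9 = 3.85000
Sum of squared deviations: (−0.30000)² + (+1.20000)² + (−1.04000)² + (−0.64000)² + (+0.00000)² + (+1.02000)² + (−0.65000)² + (+0.67000)² + (−0.26000)² = 5.00060
Variance = 5.00060 / 9 = 0.55562
SE* = √0.55562

SE* = 0.7454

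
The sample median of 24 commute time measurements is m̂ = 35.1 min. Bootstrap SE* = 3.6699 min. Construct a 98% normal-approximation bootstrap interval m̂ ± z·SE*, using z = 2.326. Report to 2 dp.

Margin = 2.326 × 3.6699 = 8.536
Interval: 35.1 ± 8.536

(26.56, 43.64)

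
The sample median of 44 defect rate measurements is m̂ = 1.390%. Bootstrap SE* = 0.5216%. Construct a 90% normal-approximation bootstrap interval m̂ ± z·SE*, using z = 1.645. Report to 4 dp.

Margin = 1.645 × 0.5216 = 0.85803
Interval: 1.390 ± 0.85803

(0.5320, 2.2480)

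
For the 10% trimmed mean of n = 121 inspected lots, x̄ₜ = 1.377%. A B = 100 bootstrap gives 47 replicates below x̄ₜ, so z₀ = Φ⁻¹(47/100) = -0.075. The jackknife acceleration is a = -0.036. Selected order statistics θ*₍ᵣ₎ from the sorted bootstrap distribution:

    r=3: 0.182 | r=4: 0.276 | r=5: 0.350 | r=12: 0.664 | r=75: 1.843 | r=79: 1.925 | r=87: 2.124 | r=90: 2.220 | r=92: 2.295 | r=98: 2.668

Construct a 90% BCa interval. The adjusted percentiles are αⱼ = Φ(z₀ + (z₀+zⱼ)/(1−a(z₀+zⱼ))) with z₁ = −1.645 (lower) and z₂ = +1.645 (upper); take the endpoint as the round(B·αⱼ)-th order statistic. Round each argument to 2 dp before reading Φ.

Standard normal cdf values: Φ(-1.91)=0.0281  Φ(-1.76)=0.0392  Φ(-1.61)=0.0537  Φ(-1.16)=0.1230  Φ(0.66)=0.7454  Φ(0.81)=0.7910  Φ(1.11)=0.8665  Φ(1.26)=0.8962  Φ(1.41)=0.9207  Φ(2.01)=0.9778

(0.182, 2.295)

Lower: z₀ + z₁ = -0.075 + (-1.645) = -1.720; 1 − a(z₀+z₁) = 1 − (-0.036)(-1.720) = 0.9381; argument = -0.075 + (-1.720)/0.9381 = -1.9085 → -1.91.
α₁ = Φ(-1.91) = 0.0281; rank = round(100 × 0.0281) = 3; θ*₍3₎ = 0.182.
Upper: z₀ + z₂ = 1.570; 1 − a(z₀+z₂) = 1.0565; argument = 1.4110 → 1.41; α₂ = 0.9207; rank = 92; θ*₍92₎ = 2.295.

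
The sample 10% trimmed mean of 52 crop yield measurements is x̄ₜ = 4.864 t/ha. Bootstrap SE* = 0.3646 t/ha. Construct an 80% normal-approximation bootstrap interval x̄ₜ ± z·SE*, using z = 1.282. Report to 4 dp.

(4.3966, 5.3314)

Margin = 1.282 × 0.3646 = 0.46742
Interval: 4.864 ± 0.46742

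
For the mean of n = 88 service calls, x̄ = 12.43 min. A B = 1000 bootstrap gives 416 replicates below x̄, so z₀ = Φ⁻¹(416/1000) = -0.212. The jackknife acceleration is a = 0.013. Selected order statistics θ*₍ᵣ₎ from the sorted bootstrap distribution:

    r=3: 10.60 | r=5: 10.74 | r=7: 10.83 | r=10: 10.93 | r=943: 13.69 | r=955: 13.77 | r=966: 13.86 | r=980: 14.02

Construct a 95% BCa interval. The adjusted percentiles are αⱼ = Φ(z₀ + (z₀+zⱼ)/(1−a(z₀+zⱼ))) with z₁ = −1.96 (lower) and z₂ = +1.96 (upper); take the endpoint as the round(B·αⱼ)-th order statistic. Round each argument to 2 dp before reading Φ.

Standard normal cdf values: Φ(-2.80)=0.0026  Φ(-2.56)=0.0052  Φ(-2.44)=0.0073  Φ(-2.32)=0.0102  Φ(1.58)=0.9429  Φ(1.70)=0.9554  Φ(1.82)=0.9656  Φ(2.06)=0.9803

Lower: z₀ + z₁ = -0.212 + (-1.960) = -2.172; 1 − a(z₀+z₁) = 1 − (0.013)(-2.172) = 1.0282; argument = -0.212 + (-2.172)/1.0282 = -2.3244 → -2.32.
α₁ = Φ(-2.32) = 0.0102; rank = round(1000 × 0.0102) = 10; θ*₍10₎ = 10.93.
Upper: z₀ + z₂ = 1.748; 1 − a(z₀+z₂) = 0.9773; argument = 1.5766 → 1.58; α₂ = 0.9429; rank = 943; θ*₍943₎ = 13.69.

(10.93, 13.69)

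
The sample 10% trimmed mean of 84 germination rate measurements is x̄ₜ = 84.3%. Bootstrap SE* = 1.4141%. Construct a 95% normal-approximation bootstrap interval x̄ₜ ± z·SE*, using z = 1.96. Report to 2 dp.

(81.53, 87.07)

Margin = 1.96 × 1.4141 = 2.772
Interval: 84.3 ± 2.772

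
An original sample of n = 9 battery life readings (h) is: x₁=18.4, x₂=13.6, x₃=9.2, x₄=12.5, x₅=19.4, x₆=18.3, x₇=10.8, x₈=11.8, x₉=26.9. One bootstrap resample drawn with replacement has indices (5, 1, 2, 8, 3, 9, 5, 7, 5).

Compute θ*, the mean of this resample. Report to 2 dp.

θ* = 16.54

Resample values: 19.4, 18.4, 13.6, 11.8, 9.2, 26.9, 19.4, 10.8, 19.4.
Mean = (19.4 + 18.4 + 13.6 + 11.8 + 9.2 + 26.9 + 19.4 + 10.8 + 19.4) / 9 = 148.90 / 9 = 16.54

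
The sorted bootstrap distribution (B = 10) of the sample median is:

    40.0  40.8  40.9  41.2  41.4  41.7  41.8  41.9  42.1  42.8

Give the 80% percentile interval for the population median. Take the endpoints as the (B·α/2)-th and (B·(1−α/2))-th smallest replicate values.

(40.0, 42.1)

α = 0.20; lower rank = 10 × 0.100 = 1; upper rank = 10 × 0.900 = 9.
The 1st smallest replicate is 40.0; the 9th is 42.1.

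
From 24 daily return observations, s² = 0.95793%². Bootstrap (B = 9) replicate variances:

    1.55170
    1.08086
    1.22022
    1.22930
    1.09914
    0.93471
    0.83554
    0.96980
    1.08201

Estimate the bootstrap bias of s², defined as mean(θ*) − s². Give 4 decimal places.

mean(θ*) = (1.55170 + 1.08086 + 1.22022 + 1.22930 + 1.09914 + 0.93471 + 0.83554 + 0.96980 + 1.08201) / 9 = 1.111476
bias = 1.111476 − 0.95793

bias = +0.1535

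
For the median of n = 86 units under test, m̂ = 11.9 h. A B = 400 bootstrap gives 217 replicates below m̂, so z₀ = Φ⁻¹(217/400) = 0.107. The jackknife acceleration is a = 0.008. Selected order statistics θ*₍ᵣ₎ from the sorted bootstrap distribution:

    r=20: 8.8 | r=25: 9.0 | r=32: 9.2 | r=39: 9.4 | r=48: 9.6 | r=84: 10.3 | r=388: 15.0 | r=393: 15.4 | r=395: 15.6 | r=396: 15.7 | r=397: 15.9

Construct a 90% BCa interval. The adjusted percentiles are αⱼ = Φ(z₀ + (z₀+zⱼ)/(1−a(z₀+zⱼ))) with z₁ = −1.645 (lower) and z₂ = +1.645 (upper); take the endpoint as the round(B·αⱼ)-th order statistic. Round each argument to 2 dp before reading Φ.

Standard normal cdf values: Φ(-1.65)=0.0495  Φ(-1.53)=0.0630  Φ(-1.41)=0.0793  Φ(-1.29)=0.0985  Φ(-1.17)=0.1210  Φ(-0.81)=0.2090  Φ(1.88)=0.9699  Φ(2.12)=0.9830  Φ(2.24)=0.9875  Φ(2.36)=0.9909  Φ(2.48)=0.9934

(9.2, 15.0)

Lower: z₀ + z₁ = 0.107 + (-1.645) = -1.538; 1 − a(z₀+z₁) = 1 − (0.008)(-1.538) = 1.0123; argument = 0.107 + (-1.538)/1.0123 = -1.4123 → -1.41.
α₁ = Φ(-1.41) = 0.0793; rank = round(400 × 0.0793) = 32; θ*₍32₎ = 9.2.
Upper: z₀ + z₂ = 1.752; 1 − a(z₀+z₂) = 0.9860; argument = 1.8839 → 1.88; α₂ = 0.9699; rank = 388; θ*₍388₎ = 15.0.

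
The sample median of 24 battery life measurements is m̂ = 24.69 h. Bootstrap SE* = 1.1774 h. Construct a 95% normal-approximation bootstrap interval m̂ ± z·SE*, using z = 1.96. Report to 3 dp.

(22.382, 26.998)

Margin = 1.96 × 1.1774 = 2.3077
Interval: 24.69 ± 2.3077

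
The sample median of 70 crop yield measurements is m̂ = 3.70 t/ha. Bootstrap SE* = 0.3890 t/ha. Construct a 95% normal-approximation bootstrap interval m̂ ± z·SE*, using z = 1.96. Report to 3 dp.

Margin = 1.96 × 0.3890 = 0.7624
Interval: 3.70 ± 0.7624

(2.938, 4.462)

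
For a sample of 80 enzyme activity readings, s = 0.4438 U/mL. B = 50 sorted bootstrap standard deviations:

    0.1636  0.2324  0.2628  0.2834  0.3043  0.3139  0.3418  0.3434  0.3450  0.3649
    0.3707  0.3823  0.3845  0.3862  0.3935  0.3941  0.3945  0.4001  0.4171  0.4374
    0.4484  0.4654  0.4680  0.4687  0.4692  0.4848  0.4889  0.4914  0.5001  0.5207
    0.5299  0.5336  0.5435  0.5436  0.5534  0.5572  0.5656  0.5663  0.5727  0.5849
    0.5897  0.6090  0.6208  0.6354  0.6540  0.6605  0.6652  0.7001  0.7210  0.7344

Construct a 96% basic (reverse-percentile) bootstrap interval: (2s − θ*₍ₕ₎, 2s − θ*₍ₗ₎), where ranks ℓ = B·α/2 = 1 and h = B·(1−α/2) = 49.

Percentile endpoints at ranks 1 and 49: θ*₍1₎ = 0.1636, θ*₍49₎ = 0.7210.
Basic interval reflects these around s:
  lower = 2 × 0.4438 − 0.7210 = 0.1666
  upper = 2 × 0.4438 − 0.1636 = 0.7240

(0.1666, 0.7240)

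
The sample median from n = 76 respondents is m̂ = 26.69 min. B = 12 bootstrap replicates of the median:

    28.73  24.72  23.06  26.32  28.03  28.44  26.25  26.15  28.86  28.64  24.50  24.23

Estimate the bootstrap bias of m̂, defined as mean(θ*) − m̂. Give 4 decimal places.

mean(θ*) = (28.73 + 24.72 + 23.06 + 26.32 + 28.03 + 28.44 + 26.25 + 26.15 + 28.86 + 28.64 + 24.50 + 24.23) / 12 = 26.49417
bias = 26.49417 − 26.69

bias = −0.1958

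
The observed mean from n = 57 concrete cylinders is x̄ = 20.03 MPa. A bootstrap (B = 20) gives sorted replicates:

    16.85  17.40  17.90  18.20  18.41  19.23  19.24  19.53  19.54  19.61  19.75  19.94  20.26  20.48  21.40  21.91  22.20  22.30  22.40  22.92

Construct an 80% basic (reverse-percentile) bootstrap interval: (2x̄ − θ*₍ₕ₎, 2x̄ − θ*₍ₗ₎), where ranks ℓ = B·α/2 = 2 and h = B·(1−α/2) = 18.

(17.76, 22.66)

Percentile endpoints at ranks 2 and 18: θ*₍2₎ = 17.40, θ*₍18₎ = 22.30.
Basic interval reflects these around x̄:
  lower = 2 × 20.03 − 22.30 = 17.76
  upper = 2 × 20.03 − 17.40 = 22.66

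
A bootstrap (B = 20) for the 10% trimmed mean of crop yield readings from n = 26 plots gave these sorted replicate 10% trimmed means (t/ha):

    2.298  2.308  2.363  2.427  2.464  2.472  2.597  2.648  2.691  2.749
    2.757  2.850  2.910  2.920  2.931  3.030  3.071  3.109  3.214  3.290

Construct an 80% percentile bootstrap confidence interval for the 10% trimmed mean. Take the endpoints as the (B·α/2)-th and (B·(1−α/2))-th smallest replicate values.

α = 0.20; lower rank = 20 × 0.100 = 2; upper rank = 20 × 0.900 = 18.
The 2nd smallest replicate is 2.308; the 18th is 3.109.

(2.308, 3.109)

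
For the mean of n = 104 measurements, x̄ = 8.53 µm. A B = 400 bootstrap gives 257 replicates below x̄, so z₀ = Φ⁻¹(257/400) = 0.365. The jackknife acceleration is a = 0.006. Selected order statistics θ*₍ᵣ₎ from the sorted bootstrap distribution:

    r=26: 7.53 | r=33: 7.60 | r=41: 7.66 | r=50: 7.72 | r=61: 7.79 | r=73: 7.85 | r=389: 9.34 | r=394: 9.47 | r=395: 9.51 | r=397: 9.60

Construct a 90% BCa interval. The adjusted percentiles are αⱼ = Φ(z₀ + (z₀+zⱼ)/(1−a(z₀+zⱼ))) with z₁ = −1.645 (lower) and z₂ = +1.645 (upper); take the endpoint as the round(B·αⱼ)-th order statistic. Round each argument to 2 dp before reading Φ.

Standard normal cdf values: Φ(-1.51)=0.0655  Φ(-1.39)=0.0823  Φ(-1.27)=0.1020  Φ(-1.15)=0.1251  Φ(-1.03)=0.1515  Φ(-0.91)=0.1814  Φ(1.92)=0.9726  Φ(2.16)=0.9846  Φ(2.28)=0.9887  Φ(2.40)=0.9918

Lower: z₀ + z₁ = 0.365 + (-1.645) = -1.280; 1 − a(z₀+z₁) = 1 − (0.006)(-1.280) = 1.0077; argument = 0.365 + (-1.280)/1.0077 = -0.9052 → -0.91.
α₁ = Φ(-0.91) = 0.1814; rank = round(400 × 0.1814) = 73; θ*₍73₎ = 7.85.
Upper: z₀ + z₂ = 2.010; 1 − a(z₀+z₂) = 0.9879; argument = 2.3995 → 2.40; α₂ = 0.9918; rank = 397; θ*₍397₎ = 9.60.

(7.85, 9.60)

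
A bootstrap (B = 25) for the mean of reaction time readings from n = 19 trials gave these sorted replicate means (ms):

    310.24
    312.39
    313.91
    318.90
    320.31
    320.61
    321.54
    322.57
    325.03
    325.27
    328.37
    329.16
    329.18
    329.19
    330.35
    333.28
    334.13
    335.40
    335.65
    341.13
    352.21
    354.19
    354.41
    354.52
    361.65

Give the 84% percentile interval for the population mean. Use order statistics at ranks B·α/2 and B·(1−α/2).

(312.39, 354.41)

α = 0.16; lower rank = 25 × 0.080 = 2; upper rank = 25 × 0.920 = 23.
The 2nd smallest replicate is 312.39; the 23rd is 354.41.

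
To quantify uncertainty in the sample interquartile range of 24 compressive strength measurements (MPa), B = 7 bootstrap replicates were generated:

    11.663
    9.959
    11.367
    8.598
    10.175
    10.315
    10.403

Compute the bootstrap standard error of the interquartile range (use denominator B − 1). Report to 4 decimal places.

SE* = 1.0013

Bootstrap SE is the standard deviation of the 7 replicate interquartile ranges.
Mean of replicates: (11.663 + 9.959 + 11.367 + 8.598 + 10.175 + 10.315 + 10.403) / 7 = 72.48000 / 7 = 10.35429
Sum of squared deviations: (+1.30871)² + (−0.39529)² + (+1.01271)² + (−1.75629)² + (−0.17929)² + (−0.03929)² + (+0.04871)² = 6.01517
Variance = 6.01517 / 6 = 1.00253
SE* = √1.00253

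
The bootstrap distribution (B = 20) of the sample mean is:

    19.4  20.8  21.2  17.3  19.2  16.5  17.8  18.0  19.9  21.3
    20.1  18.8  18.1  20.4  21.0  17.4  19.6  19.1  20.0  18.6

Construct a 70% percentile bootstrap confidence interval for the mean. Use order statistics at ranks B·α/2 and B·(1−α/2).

(17.4, 20.8)

Sorted replicates: 16.5, 17.3, 17.4, 17.8, 18.0, 18.1, 18.6, 18.8, 19.1, 19.2, 19.4, 19.6, 19.9, 20.0, 20.1, 20.4, 20.8, 21.0, 21.2, 21.3
α = 0.30; lower rank = 20 × 0.150 = 3; upper rank = 20 × 0.850 = 17.
The 3rd smallest replicate is 17.4; the 17th is 20.8.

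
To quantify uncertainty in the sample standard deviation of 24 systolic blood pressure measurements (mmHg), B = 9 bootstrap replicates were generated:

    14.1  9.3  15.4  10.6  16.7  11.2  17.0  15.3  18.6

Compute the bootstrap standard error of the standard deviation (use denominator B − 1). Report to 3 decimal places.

SE* = 3.203

Bootstrap SE is the standard deviation of the 9 replicate standard deviations.
Mean of replicates: (14.1 + 9.3 + 15.4 + 10.6 + 16.7 + 11.2 + 17.0 + 15.3 + 18.6) / 9 = 128.2000 / 9 = 14.2444
Sum of squared deviations: (−0.1444)² + (−4.9444)² + (+1.1556)² + (−3.6444)² + (+2.4556)² + (−3.0444)² + (+2.7556)² + (+1.0556)² + (+4.3556)² = 82.0622
Variance = 82.0622 / 8 = 10.2578
SE* = √10.2578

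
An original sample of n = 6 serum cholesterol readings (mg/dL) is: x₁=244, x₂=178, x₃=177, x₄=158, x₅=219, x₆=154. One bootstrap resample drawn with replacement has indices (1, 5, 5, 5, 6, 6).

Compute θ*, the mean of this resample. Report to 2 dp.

Resample values: 244, 219, 219, 219, 154, 154.
Mean = (244 + 219 + 219 + 219 + 154 + 154) / 6 = 1209.0 / 6 = 201.50

θ* = 201.50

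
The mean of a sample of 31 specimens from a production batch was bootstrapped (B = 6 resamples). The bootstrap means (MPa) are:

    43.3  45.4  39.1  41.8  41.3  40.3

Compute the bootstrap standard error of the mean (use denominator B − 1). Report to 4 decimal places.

SE* = 2.2349

Bootstrap SE is the standard deviation of the 6 replicate means.
Mean of replicates: (43.3 + 45.4 + 39.1 + 41.8 + 41.3 + 40.3) / 6 = 251.20000 / 6 = 41.86667
Sum of squared deviations: (+1.43333)² + (+3.53333)² + (−2.76667)² + (−0.06667)² + (−0.56667)² + (−1.56667)² = 24.97333
Variance = 24.97333 / 5 = 4.99467
SE* = √4.99467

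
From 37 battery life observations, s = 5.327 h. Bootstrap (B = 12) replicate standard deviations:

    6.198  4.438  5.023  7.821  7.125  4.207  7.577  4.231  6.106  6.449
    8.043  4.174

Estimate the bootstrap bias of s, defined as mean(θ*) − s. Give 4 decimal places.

bias = +0.6223

mean(θ*) = (6.198 + 4.438 + 5.023 + 7.821 + 7.125 + 4.207 + 7.577 + 4.231 + 6.106 + 6.449 + 8.043 + 4.174) / 12 = 5.94933
bias = 5.94933 − 5.327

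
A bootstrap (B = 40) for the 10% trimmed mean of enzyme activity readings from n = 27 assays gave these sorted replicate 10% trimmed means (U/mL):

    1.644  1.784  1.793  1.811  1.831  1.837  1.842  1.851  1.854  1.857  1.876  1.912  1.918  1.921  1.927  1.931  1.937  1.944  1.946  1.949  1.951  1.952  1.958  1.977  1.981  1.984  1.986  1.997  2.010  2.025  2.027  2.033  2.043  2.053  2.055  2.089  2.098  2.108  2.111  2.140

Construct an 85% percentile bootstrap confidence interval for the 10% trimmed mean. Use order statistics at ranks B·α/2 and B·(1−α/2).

α = 0.15; lower rank = 40 × 0.075 = 3; upper rank = 40 × 0.925 = 37.
The 3rd smallest replicate is 1.793; the 37th is 2.098.

(1.793, 2.098)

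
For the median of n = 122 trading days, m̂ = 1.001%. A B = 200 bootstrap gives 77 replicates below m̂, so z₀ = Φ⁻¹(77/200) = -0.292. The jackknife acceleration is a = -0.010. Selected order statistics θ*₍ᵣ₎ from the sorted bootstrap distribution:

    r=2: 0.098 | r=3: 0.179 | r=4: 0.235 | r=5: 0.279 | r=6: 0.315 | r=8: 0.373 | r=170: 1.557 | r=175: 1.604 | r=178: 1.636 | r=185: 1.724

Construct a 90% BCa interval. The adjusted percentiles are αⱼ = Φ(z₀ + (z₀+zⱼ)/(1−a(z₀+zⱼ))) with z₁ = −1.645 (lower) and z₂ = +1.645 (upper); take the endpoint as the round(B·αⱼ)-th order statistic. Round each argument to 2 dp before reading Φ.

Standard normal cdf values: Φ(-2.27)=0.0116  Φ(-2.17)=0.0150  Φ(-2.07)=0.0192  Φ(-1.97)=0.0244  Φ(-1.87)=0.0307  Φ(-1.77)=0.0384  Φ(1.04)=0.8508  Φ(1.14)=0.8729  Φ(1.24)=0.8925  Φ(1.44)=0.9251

(0.098, 1.557)

Lower: z₀ + z₁ = -0.292 + (-1.645) = -1.937; 1 − a(z₀+z₁) = 1 − (-0.010)(-1.937) = 0.9806; argument = -0.292 + (-1.937)/0.9806 = -2.2673 → -2.27.
α₁ = Φ(-2.27) = 0.0116; rank = round(200 × 0.0116) = 2; θ*₍2₎ = 0.098.
Upper: z₀ + z₂ = 1.353; 1 − a(z₀+z₂) = 1.0135; argument = 1.0429 → 1.04; α₂ = 0.8508; rank = 170; θ*₍170₎ = 1.557.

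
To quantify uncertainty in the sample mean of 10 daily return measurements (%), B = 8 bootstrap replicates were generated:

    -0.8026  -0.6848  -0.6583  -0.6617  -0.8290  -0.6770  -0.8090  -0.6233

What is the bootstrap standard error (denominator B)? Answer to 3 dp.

Bootstrap SE is the standard deviation of the 8 replicate means.
Mean of replicates: ((-0.8026) + (-0.6848) + (-0.6583) + (-0.6617) + (-0.8290) + (-0.6770) + (-0.8090) + (-0.6233)) / 8 = -5.74570 / 8 = -0.71821
Sum of squared deviations: (−0.08439)² + (+0.03341)² + (+0.05991)² + (+0.05651)² + (−0.11079)² + (+0.04121)² + (−0.09079)² + (+0.09491)² = 0.04624
Variance = 0.04624 / 8 = 0.00578
SE* = √0.00578

SE* = 0.076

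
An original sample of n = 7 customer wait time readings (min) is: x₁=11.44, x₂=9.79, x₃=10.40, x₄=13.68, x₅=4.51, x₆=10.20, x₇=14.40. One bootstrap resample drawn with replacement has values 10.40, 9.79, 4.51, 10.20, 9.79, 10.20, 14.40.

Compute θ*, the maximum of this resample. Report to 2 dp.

θ* = 14.40

Maximum = 14.40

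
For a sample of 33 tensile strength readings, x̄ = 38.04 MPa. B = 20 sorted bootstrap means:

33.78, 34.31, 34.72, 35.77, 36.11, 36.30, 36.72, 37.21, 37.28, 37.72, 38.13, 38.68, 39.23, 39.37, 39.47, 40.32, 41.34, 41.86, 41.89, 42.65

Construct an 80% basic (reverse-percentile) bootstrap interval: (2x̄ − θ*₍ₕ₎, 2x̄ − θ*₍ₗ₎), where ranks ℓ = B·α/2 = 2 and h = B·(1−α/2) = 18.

(34.22, 41.77)

Percentile endpoints at ranks 2 and 18: θ*₍2₎ = 34.31, θ*₍18₎ = 41.86.
Basic interval reflects these around x̄:
  lower = 2 × 38.04 − 41.86 = 34.22
  upper = 2 × 38.04 − 34.31 = 41.77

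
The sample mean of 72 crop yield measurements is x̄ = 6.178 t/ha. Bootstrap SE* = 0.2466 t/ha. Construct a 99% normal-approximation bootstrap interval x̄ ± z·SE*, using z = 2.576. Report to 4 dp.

(5.5428, 6.8132)

Margin = 2.576 × 0.2466 = 0.63524
Interval: 6.178 ± 0.63524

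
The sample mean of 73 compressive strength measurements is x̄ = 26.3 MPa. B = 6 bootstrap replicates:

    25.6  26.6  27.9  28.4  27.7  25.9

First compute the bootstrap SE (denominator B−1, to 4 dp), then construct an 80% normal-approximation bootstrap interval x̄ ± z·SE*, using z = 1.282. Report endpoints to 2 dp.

(24.83, 27.77)

Mean of replicates = 27.0167; sum of squared deviations = 6.5883; SE* = √(6.5883/5) = 1.1479
Margin = 1.282 × 1.1479 = 1.472
Interval: 26.3 ± 1.472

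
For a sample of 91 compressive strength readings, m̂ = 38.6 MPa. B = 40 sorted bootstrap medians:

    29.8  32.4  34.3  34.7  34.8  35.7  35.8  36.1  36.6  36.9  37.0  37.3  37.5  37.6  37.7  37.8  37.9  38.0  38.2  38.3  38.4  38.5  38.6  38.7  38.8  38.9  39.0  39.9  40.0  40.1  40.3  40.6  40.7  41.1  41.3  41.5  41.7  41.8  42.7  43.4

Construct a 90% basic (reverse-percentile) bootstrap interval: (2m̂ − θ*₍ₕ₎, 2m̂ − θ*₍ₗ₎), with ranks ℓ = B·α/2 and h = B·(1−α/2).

Percentile endpoints at ranks 2 and 38: θ*₍2₎ = 32.4, θ*₍38₎ = 41.8.
Basic interval reflects these around m̂:
  lower = 2 × 38.6 − 41.8 = 35.4
  upper = 2 × 38.6 − 32.4 = 44.8

(35.4, 44.8)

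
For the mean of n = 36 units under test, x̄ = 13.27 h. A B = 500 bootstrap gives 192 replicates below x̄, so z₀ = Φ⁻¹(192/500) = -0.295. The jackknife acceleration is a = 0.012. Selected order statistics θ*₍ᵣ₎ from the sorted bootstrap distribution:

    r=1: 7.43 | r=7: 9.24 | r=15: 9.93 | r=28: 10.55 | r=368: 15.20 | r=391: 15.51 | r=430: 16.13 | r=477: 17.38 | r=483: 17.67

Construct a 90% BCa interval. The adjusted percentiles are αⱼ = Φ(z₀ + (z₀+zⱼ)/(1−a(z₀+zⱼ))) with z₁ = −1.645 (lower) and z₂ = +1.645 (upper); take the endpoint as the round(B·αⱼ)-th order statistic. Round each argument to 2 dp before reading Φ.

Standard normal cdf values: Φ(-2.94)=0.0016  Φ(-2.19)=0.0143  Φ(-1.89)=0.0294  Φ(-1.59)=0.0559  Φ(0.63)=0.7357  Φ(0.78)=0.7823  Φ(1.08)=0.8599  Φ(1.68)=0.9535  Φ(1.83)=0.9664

Lower: z₀ + z₁ = -0.295 + (-1.645) = -1.940; 1 − a(z₀+z₁) = 1 − (0.012)(-1.940) = 1.0233; argument = -0.295 + (-1.940)/1.0233 = -2.1909 → -2.19.
α₁ = Φ(-2.19) = 0.0143; rank = round(500 × 0.0143) = 7; θ*₍7₎ = 9.24.
Upper: z₀ + z₂ = 1.350; 1 − a(z₀+z₂) = 0.9838; argument = 1.0772 → 1.08; α₂ = 0.8599; rank = 430; θ*₍430₎ = 16.13.

(9.24, 16.13)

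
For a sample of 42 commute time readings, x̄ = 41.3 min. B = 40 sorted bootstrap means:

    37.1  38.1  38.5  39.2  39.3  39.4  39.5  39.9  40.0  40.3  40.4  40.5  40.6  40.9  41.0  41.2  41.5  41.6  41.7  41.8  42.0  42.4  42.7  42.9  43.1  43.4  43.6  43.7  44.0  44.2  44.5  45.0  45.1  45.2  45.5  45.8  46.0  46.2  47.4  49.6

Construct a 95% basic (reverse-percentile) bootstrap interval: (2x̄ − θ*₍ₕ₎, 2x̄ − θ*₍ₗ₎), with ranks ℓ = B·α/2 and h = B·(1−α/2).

(35.2, 45.5)

Percentile endpoints at ranks 1 and 39: θ*₍1₎ = 37.1, θ*₍39₎ = 47.4.
Basic interval reflects these around x̄:
  lower = 2 × 41.3 − 47.4 = 35.2
  upper = 2 × 41.3 − 37.1 = 45.5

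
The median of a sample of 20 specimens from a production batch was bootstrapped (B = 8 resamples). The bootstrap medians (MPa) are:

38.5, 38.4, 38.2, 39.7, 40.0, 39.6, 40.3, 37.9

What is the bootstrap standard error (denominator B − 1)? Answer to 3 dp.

Bootstrap SE is the standard deviation of the 8 replicate medians.
Mean of replicates: (38.5 + 38.4 + 38.2 + 39.7 + 40.0 + 39.6 + 40.3 + 37.9) / 8 = 312.6000 / 8 = 39.0750
Sum of squared deviations: (−0.5750)² + (−0.6750)² + (−0.8750)² + (+0.6250)² + (+0.9250)² + (+0.5250)² + (+1.2250)² + (−1.1750)² = 5.9550
Variance = 5.9550 / 7 = 0.8507
SE* = √0.8507

SE* = 0.922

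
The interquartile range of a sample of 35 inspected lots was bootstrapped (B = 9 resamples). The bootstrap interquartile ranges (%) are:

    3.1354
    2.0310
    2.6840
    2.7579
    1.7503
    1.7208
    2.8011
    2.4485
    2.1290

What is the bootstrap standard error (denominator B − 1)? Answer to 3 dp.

SE* = 0.500

Bootstrap SE is the standard deviation of the 9 replicate interquartile ranges.
Mean of replicates: (3.1354 + 2.0310 + 2.6840 + 2.7579 + 1.7503 + 1.7208 + 2.8011 + 2.4485 + 2.1290) / 9 = 21.45800 / 9 = 2.38422
Sum of squared deviations: (+0.75118)² + (−0.35322)² + (+0.29978)² + (+0.37368)² + (−0.63392)² + (−0.66342)² + (+0.41688)² + (+0.06428)² + (−0.25522)² = 2.00358
Variance = 2.00358 / 8 = 0.25045
SE* = √0.25045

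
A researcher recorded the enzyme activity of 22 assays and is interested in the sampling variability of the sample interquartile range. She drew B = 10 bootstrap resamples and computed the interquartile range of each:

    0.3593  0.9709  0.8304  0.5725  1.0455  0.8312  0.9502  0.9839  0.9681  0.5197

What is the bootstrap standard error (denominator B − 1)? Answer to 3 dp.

SE* = 0.236

Bootstrap SE is the standard deviation of the 10 replicate interquartile ranges.
Mean of replicates: (0.3593 + 0.9709 + 0.8304 + 0.5725 + 1.0455 + 0.8312 + 0.9502 + 0.9839 + 0.9681 + 0.5197) / 10 = 8.03170 / 10 = 0.80317
Sum of squared deviations: (−0.44387)² + (+0.16773)² + (+0.02723)² + (−0.23067)² + (+0.24233)² + (+0.02803)² + (+0.14703)² + (+0.18073)² + (+0.16493)² + (−0.28347)² = 0.50045
Variance = 0.50045 / 9 = 0.05561
SE* = √0.05561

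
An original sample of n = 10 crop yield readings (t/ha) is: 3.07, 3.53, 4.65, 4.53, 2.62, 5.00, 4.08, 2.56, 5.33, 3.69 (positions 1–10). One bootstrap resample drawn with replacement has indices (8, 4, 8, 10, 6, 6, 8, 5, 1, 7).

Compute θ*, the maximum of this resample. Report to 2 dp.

Resample values: 2.56, 4.53, 2.56, 3.69, 5.00, 5.00, 2.56, 2.62, 3.07, 4.08.
Maximum = 5.00

θ* = 5.00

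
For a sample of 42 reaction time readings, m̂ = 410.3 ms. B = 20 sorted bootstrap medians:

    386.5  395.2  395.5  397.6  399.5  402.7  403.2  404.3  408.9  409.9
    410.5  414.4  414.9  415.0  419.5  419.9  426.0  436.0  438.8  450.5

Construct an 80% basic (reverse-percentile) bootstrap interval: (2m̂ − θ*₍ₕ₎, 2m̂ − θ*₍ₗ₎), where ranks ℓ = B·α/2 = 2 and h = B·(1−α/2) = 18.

(384.6, 425.4)

Percentile endpoints at ranks 2 and 18: θ*₍2₎ = 395.2, θ*₍18₎ = 436.0.
Basic interval reflects these around m̂:
  lower = 2 × 410.3 − 436.0 = 384.6
  upper = 2 × 410.3 − 395.2 = 425.4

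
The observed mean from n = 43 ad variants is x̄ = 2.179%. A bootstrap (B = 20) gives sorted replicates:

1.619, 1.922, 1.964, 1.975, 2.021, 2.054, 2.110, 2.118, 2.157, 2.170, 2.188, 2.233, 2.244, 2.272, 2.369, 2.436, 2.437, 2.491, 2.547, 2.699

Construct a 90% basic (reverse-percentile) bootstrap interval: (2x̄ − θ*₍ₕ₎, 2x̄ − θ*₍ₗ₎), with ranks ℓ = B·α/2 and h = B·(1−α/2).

Percentile endpoints at ranks 1 and 19: θ*₍1₎ = 1.619, θ*₍19₎ = 2.547.
Basic interval reflects these around x̄:
  lower = 2 × 2.179 − 2.547 = 1.811
  upper = 2 × 2.179 − 1.619 = 2.739

(1.811, 2.739)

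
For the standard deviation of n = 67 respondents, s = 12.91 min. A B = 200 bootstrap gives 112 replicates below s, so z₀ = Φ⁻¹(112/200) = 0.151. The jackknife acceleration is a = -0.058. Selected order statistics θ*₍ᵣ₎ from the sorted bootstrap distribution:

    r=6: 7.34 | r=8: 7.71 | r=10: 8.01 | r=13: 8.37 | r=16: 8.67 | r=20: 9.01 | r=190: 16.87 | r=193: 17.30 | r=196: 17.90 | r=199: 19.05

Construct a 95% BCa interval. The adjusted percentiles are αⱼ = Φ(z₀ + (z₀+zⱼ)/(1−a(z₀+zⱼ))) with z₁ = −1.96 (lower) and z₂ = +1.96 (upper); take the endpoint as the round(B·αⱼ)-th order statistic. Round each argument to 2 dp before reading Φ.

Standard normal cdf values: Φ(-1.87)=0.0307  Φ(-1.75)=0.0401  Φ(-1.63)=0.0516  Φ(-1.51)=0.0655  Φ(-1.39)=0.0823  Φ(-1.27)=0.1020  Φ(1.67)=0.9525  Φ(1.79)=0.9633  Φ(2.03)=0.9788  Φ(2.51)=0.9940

Lower: z₀ + z₁ = 0.151 + (-1.960) = -1.809; 1 − a(z₀+z₁) = 1 − (-0.058)(-1.809) = 0.8951; argument = 0.151 + (-1.809)/0.8951 = -1.8701 → -1.87.
α₁ = Φ(-1.87) = 0.0307; rank = round(200 × 0.0307) = 6; θ*₍6₎ = 7.34.
Upper: z₀ + z₂ = 2.111; 1 − a(z₀+z₂) = 1.1224; argument = 2.0317 → 2.03; α₂ = 0.9788; rank = 196; θ*₍196₎ = 17.90.

(7.34, 17.90)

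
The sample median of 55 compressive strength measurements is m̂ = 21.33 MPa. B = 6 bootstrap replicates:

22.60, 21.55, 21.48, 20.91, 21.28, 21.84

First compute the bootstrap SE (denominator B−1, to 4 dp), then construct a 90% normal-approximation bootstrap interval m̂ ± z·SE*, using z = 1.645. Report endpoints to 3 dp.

(20.384, 22.276)

Mean of replicates = 21.6100; sum of squared deviations = 1.6524; SE* = √(1.6524/5) = 0.5749
Margin = 1.645 × 0.5749 = 0.9457
Interval: 21.33 ± 0.9457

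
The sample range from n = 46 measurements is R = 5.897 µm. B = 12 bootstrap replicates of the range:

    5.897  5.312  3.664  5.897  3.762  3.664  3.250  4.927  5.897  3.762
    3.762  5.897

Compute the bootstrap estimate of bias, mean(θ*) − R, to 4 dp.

mean(θ*) = (5.897 + 5.312 + 3.664 + 5.897 + 3.762 + 3.664 + 3.250 + 4.927 + 5.897 + 3.762 + 3.762 + 5.897) / 12 = 4.64092
bias = 4.64092 − 5.897

bias = −1.2561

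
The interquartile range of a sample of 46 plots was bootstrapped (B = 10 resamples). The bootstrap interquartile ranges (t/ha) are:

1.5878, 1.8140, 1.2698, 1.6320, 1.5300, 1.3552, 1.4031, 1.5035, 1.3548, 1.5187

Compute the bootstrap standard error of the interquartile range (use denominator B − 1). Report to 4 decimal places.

Bootstrap SE is the standard deviation of the 10 replicate interquartile ranges.
Mean of replicates: (1.5878 + 1.8140 + 1.2698 + 1.6320 + 1.5300 + 1.3552 + 1.4031 + 1.5035 + 1.3548 + 1.5187) / 10 = 14.96890 / 10 = 1.49689
Sum of squared deviations: (+0.09091)² + (+0.31711)² + (−0.22709)² + (+0.13511)² + (+0.03311)² + (−0.14169)² + (−0.09379)² + (+0.00661)² + (−0.14209)² + (+0.02181)² = 0.22933
Variance = 0.22933 / 9 = 0.02548
SE* = √0.02548

SE* = 0.1596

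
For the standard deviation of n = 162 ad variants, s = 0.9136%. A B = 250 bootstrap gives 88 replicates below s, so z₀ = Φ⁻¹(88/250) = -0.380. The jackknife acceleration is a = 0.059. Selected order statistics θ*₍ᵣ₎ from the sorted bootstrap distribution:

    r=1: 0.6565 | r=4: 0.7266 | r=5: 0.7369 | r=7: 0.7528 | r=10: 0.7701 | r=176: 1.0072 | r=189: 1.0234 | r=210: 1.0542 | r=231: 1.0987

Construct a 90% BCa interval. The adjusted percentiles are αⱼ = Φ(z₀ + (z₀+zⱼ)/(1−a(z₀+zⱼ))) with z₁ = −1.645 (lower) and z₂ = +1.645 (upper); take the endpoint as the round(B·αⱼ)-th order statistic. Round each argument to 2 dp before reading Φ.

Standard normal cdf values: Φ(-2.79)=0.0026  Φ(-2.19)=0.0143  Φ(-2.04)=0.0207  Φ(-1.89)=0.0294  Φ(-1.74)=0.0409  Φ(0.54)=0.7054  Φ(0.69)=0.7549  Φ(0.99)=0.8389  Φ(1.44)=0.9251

(0.7266, 1.0542)

Lower: z₀ + z₁ = -0.380 + (-1.645) = -2.025; 1 − a(z₀+z₁) = 1 − (0.059)(-2.025) = 1.1195; argument = -0.380 + (-2.025)/1.1195 = -2.1889 → -2.19.
α₁ = Φ(-2.19) = 0.0143; rank = round(250 × 0.0143) = 4; θ*₍4₎ = 0.7266.
Upper: z₀ + z₂ = 1.265; 1 − a(z₀+z₂) = 0.9254; argument = 0.9870 → 0.99; α₂ = 0.8389; rank = 210; θ*₍210₎ = 1.0542.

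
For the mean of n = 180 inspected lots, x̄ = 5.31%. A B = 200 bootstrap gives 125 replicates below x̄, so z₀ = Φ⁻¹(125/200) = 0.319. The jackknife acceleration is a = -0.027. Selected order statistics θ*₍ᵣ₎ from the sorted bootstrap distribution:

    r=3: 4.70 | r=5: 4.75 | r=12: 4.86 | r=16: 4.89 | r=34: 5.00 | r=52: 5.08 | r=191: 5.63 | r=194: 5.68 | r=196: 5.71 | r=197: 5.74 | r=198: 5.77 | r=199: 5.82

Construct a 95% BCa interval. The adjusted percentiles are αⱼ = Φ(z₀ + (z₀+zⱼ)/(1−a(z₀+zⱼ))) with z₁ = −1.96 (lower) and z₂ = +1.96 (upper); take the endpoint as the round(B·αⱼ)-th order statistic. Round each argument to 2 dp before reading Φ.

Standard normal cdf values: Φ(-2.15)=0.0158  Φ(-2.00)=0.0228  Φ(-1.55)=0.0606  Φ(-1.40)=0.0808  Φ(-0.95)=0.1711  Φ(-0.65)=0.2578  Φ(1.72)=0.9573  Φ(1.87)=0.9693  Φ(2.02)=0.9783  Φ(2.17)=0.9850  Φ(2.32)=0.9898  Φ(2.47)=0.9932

(4.89, 5.82)

Lower: z₀ + z₁ = 0.319 + (-1.960) = -1.641; 1 − a(z₀+z₁) = 1 − (-0.027)(-1.641) = 0.9557; argument = 0.319 + (-1.641)/0.9557 = -1.3981 → -1.40.
α₁ = Φ(-1.40) = 0.0808; rank = round(200 × 0.0808) = 16; θ*₍16₎ = 4.89.
Upper: z₀ + z₂ = 2.279; 1 − a(z₀+z₂) = 1.0615; argument = 2.4659 → 2.47; α₂ = 0.9932; rank = 199; θ*₍199₎ = 5.82.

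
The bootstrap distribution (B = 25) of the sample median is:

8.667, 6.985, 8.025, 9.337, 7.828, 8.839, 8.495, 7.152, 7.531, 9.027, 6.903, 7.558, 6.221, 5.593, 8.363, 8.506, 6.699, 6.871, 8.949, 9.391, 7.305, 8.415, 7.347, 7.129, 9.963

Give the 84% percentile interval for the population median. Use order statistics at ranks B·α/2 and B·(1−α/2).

Sorted replicates: 5.593, 6.221, 6.699, 6.871, 6.903, 6.985, 7.129, 7.152, 7.305, 7.347, 7.531, 7.558, 7.828, 8.025, 8.363, 8.415, 8.495, 8.506, 8.667, 8.839, 8.949, 9.027, 9.337, 9.391, 9.963
α = 0.16; lower rank = 25 × 0.080 = 2; upper rank = 25 × 0.920 = 23.
The 2nd smallest replicate is 6.221; the 23rd is 9.337.

(6.221, 9.337)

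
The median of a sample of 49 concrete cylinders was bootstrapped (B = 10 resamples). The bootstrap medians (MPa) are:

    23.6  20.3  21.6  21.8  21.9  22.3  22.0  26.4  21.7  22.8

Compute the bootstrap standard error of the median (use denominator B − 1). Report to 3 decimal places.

SE* = 1.630

Bootstrap SE is the standard deviation of the 10 replicate medians.
Mean of replicates: (23.6 + 20.3 + 21.6 + 21.8 + 21.9 + 22.3 + 22.0 + 26.4 + 21.7 + 22.8) / 10 = 224.4000 / 10 = 22.4400
Sum of squared deviations: (+1.1600)² + (−2.1400)² + (−0.8400)² + (−0.6400)² + (−0.5400)² + (−0.1400)² + (−0.4400)² + (+3.9600)² + (−0.7400)² + (+0.3600)² = 23.9040
Variance = 23.9040 / 9 = 2.6560
SE* = √2.6560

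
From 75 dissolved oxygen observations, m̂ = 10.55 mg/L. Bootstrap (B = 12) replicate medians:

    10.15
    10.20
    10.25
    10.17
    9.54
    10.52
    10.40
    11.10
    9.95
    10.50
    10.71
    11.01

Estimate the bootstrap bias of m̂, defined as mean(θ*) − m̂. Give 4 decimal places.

mean(θ*) = (10.15 + 10.20 + 10.25 + 10.17 + 9.54 + 10.52 + 10.40 + 11.10 + 9.95 + 10.50 + 10.71 + 11.01) / 12 = 10.37500
bias = 10.37500 − 10.55

bias = −0.1750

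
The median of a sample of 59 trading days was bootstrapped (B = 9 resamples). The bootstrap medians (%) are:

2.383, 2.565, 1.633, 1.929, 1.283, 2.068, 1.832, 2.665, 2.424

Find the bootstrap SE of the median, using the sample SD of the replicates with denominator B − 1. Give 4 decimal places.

SE* = 0.4619

Bootstrap SE is the standard deviation of the 9 replicate medians.
Mean of replicates: (2.383 + 2.565 + 1.633 + 1.929 + 1.283 + 2.068 + 1.832 + 2.665 + 2.424) / 9 = 18.78200 / 9 = 2.08689
Sum of squared deviations: (+0.29611)² + (+0.47811)² + (−0.45389)² + (−0.15789)² + (−0.80389)² + (−0.01889)² + (−0.25489)² + (+0.57811)² + (+0.33711)² = 1.70663
Variance = 1.70663 / 8 = 0.21333
SE* = √0.21333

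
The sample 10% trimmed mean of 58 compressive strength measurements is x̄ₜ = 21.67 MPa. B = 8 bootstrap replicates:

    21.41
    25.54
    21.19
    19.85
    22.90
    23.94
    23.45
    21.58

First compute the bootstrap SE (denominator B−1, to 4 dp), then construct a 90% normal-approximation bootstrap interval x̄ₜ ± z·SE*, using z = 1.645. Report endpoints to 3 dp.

Mean of replicates = 22.4825; sum of squared deviations = 23.1483; SE* = √(23.1483/7) = 1.8185
Margin = 1.645 × 1.8185 = 2.9914
Interval: 21.67 ± 2.9914

(18.679, 24.661)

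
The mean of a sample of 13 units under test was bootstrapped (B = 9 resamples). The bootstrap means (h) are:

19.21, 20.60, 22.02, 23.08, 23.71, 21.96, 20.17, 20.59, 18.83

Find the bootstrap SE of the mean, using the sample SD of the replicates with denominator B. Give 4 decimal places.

SE* = 1.5780

Bootstrap SE is the standard deviation of the 9 replicate means.
Mean of replicates: (19.21 + 20.60 + 22.02 + 23.08 + 23.71 + 21.96 + 20.17 + 20.59 + 18.83) / 9 = 190.17000 / 9 = 21.13000
Sum of squared deviations: (−1.92000)² + (−0.53000)² + (+0.89000)² + (+1.95000)² + (+2.58000)² + (+0.83000)² + (−0.96000)² + (−0.54000)² + (−2.30000)² = 22.41040
Variance = 22.41040 / 9 = 2.49004
SE* = √2.49004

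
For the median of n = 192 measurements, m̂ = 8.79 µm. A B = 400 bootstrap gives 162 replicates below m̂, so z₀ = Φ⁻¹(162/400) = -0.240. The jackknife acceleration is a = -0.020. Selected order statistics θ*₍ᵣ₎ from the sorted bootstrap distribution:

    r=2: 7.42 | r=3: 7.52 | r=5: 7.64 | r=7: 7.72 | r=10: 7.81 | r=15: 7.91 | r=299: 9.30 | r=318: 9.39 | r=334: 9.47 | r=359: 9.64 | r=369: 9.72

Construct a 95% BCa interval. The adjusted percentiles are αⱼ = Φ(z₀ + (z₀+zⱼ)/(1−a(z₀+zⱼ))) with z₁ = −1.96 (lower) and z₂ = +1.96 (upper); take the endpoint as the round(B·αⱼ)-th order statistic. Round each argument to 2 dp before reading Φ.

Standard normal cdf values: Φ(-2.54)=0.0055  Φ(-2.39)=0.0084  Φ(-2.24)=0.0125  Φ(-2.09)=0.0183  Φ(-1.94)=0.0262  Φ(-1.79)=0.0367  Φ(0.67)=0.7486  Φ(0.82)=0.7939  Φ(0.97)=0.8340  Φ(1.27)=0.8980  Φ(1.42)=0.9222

Lower: z₀ + z₁ = -0.240 + (-1.960) = -2.200; 1 − a(z₀+z₁) = 1 − (-0.020)(-2.200) = 0.9560; argument = -0.240 + (-2.200)/0.9560 = -2.5413 → -2.54.
α₁ = Φ(-2.54) = 0.0055; rank = round(400 × 0.0055) = 2; θ*₍2₎ = 7.42.
Upper: z₀ + z₂ = 1.720; 1 − a(z₀+z₂) = 1.0344; argument = 1.4228 → 1.42; α₂ = 0.9222; rank = 369; θ*₍369₎ = 9.72.

(7.42, 9.72)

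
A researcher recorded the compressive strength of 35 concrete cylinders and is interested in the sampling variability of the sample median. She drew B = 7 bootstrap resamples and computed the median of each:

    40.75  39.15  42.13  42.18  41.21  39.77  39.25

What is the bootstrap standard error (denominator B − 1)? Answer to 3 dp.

SE* = 1.280

Bootstrap SE is the standard deviation of the 7 replicate medians.
Mean of replicates: (40.75 + 39.15 + 42.13 + 42.18 + 41.21 + 39.77 + 39.25) / 7 = 284.4400 / 7 = 40.6343
Sum of squared deviations: (+0.1157)² + (−1.4843)² + (+1.4957)² + (+1.5457)² + (+0.5757)² + (−0.8643)² + (−1.3843)² = 9.8376
Variance = 9.8376 / 6 = 1.6396
SE* = √1.6396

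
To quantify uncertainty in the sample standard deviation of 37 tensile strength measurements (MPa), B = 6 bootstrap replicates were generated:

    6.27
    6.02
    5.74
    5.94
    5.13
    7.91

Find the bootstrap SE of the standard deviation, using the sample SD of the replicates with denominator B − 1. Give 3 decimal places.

Bootstrap SE is the standard deviation of the 6 replicate standard deviations.
Mean of replicates: (6.27 + 6.02 + 5.74 + 5.94 + 5.13 + 7.91) / 6 = 37.0100 / 6 = 6.1683
Sum of squared deviations: (+0.1017)² + (−0.1483)² + (−0.4283)² + (−0.2283)² + (−1.0383)² + (+1.7417)² = 4.3795
Variance = 4.3795 / 5 = 0.8759
SE* = √0.8759

SE* = 0.936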